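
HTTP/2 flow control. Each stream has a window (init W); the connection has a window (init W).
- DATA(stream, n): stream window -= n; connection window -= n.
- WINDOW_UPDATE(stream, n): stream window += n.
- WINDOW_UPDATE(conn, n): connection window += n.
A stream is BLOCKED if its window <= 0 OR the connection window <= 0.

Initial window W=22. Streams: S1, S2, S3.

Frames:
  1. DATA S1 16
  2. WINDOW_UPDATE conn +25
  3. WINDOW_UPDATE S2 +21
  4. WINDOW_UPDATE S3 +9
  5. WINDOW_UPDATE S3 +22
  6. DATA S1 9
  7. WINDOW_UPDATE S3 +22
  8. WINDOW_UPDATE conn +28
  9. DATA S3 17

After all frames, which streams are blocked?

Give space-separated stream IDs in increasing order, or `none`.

Op 1: conn=6 S1=6 S2=22 S3=22 blocked=[]
Op 2: conn=31 S1=6 S2=22 S3=22 blocked=[]
Op 3: conn=31 S1=6 S2=43 S3=22 blocked=[]
Op 4: conn=31 S1=6 S2=43 S3=31 blocked=[]
Op 5: conn=31 S1=6 S2=43 S3=53 blocked=[]
Op 6: conn=22 S1=-3 S2=43 S3=53 blocked=[1]
Op 7: conn=22 S1=-3 S2=43 S3=75 blocked=[1]
Op 8: conn=50 S1=-3 S2=43 S3=75 blocked=[1]
Op 9: conn=33 S1=-3 S2=43 S3=58 blocked=[1]

Answer: S1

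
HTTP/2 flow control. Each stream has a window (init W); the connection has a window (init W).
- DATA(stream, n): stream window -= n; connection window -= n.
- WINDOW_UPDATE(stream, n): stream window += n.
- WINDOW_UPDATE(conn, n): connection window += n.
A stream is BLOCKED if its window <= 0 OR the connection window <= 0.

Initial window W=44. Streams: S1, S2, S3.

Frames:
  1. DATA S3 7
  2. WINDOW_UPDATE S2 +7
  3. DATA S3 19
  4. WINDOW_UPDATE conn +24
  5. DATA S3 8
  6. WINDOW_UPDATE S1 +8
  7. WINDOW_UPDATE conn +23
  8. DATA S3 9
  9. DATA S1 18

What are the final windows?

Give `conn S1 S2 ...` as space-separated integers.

Op 1: conn=37 S1=44 S2=44 S3=37 blocked=[]
Op 2: conn=37 S1=44 S2=51 S3=37 blocked=[]
Op 3: conn=18 S1=44 S2=51 S3=18 blocked=[]
Op 4: conn=42 S1=44 S2=51 S3=18 blocked=[]
Op 5: conn=34 S1=44 S2=51 S3=10 blocked=[]
Op 6: conn=34 S1=52 S2=51 S3=10 blocked=[]
Op 7: conn=57 S1=52 S2=51 S3=10 blocked=[]
Op 8: conn=48 S1=52 S2=51 S3=1 blocked=[]
Op 9: conn=30 S1=34 S2=51 S3=1 blocked=[]

Answer: 30 34 51 1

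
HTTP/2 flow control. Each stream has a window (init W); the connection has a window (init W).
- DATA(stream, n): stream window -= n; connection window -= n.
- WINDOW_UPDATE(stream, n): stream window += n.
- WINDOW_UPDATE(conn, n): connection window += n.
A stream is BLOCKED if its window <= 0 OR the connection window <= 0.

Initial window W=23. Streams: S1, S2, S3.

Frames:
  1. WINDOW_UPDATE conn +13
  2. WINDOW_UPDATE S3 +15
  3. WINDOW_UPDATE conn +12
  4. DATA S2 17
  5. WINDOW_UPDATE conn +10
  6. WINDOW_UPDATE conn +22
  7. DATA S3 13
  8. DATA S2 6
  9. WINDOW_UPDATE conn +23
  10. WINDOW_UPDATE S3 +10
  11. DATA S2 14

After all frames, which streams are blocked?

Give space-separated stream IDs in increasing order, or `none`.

Op 1: conn=36 S1=23 S2=23 S3=23 blocked=[]
Op 2: conn=36 S1=23 S2=23 S3=38 blocked=[]
Op 3: conn=48 S1=23 S2=23 S3=38 blocked=[]
Op 4: conn=31 S1=23 S2=6 S3=38 blocked=[]
Op 5: conn=41 S1=23 S2=6 S3=38 blocked=[]
Op 6: conn=63 S1=23 S2=6 S3=38 blocked=[]
Op 7: conn=50 S1=23 S2=6 S3=25 blocked=[]
Op 8: conn=44 S1=23 S2=0 S3=25 blocked=[2]
Op 9: conn=67 S1=23 S2=0 S3=25 blocked=[2]
Op 10: conn=67 S1=23 S2=0 S3=35 blocked=[2]
Op 11: conn=53 S1=23 S2=-14 S3=35 blocked=[2]

Answer: S2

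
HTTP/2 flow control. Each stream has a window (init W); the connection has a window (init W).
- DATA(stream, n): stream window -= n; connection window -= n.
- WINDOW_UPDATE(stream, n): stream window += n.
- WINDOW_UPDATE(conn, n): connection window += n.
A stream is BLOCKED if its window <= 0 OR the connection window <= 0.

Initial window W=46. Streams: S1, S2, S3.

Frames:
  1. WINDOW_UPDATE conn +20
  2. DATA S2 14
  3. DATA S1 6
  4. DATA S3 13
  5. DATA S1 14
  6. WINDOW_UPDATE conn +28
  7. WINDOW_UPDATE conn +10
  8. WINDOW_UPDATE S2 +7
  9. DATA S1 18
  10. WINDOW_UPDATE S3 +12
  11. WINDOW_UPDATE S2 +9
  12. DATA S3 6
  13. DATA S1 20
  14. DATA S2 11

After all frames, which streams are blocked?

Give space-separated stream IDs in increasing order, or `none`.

Op 1: conn=66 S1=46 S2=46 S3=46 blocked=[]
Op 2: conn=52 S1=46 S2=32 S3=46 blocked=[]
Op 3: conn=46 S1=40 S2=32 S3=46 blocked=[]
Op 4: conn=33 S1=40 S2=32 S3=33 blocked=[]
Op 5: conn=19 S1=26 S2=32 S3=33 blocked=[]
Op 6: conn=47 S1=26 S2=32 S3=33 blocked=[]
Op 7: conn=57 S1=26 S2=32 S3=33 blocked=[]
Op 8: conn=57 S1=26 S2=39 S3=33 blocked=[]
Op 9: conn=39 S1=8 S2=39 S3=33 blocked=[]
Op 10: conn=39 S1=8 S2=39 S3=45 blocked=[]
Op 11: conn=39 S1=8 S2=48 S3=45 blocked=[]
Op 12: conn=33 S1=8 S2=48 S3=39 blocked=[]
Op 13: conn=13 S1=-12 S2=48 S3=39 blocked=[1]
Op 14: conn=2 S1=-12 S2=37 S3=39 blocked=[1]

Answer: S1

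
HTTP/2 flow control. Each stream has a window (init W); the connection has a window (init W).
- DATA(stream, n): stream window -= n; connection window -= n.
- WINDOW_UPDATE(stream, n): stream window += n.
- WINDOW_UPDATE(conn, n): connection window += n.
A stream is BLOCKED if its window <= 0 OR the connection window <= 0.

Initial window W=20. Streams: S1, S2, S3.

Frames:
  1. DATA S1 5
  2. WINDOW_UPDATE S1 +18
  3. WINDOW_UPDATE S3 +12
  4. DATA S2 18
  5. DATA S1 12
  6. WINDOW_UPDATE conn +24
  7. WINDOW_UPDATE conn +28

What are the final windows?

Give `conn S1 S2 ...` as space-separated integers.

Answer: 37 21 2 32

Derivation:
Op 1: conn=15 S1=15 S2=20 S3=20 blocked=[]
Op 2: conn=15 S1=33 S2=20 S3=20 blocked=[]
Op 3: conn=15 S1=33 S2=20 S3=32 blocked=[]
Op 4: conn=-3 S1=33 S2=2 S3=32 blocked=[1, 2, 3]
Op 5: conn=-15 S1=21 S2=2 S3=32 blocked=[1, 2, 3]
Op 6: conn=9 S1=21 S2=2 S3=32 blocked=[]
Op 7: conn=37 S1=21 S2=2 S3=32 blocked=[]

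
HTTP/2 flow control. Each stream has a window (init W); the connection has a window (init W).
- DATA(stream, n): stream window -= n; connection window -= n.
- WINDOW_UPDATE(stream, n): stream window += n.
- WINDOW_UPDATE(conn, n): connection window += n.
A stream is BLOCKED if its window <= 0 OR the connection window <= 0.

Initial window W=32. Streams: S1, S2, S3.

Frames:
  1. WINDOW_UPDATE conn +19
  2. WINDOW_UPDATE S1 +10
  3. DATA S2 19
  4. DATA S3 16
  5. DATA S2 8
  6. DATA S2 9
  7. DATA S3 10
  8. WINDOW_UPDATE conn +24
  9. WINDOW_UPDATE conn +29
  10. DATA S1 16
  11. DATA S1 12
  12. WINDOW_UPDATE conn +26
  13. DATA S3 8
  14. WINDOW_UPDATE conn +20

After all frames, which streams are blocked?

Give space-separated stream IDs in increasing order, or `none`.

Answer: S2 S3

Derivation:
Op 1: conn=51 S1=32 S2=32 S3=32 blocked=[]
Op 2: conn=51 S1=42 S2=32 S3=32 blocked=[]
Op 3: conn=32 S1=42 S2=13 S3=32 blocked=[]
Op 4: conn=16 S1=42 S2=13 S3=16 blocked=[]
Op 5: conn=8 S1=42 S2=5 S3=16 blocked=[]
Op 6: conn=-1 S1=42 S2=-4 S3=16 blocked=[1, 2, 3]
Op 7: conn=-11 S1=42 S2=-4 S3=6 blocked=[1, 2, 3]
Op 8: conn=13 S1=42 S2=-4 S3=6 blocked=[2]
Op 9: conn=42 S1=42 S2=-4 S3=6 blocked=[2]
Op 10: conn=26 S1=26 S2=-4 S3=6 blocked=[2]
Op 11: conn=14 S1=14 S2=-4 S3=6 blocked=[2]
Op 12: conn=40 S1=14 S2=-4 S3=6 blocked=[2]
Op 13: conn=32 S1=14 S2=-4 S3=-2 blocked=[2, 3]
Op 14: conn=52 S1=14 S2=-4 S3=-2 blocked=[2, 3]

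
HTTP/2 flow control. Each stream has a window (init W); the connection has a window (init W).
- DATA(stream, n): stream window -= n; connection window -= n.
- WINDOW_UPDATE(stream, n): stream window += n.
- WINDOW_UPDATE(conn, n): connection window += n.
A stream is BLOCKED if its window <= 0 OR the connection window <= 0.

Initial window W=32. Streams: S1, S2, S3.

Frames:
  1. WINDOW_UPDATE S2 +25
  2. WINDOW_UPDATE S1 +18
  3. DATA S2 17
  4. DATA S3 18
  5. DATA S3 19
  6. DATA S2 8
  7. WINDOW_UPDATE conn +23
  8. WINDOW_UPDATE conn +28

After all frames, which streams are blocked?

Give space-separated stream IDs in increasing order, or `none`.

Op 1: conn=32 S1=32 S2=57 S3=32 blocked=[]
Op 2: conn=32 S1=50 S2=57 S3=32 blocked=[]
Op 3: conn=15 S1=50 S2=40 S3=32 blocked=[]
Op 4: conn=-3 S1=50 S2=40 S3=14 blocked=[1, 2, 3]
Op 5: conn=-22 S1=50 S2=40 S3=-5 blocked=[1, 2, 3]
Op 6: conn=-30 S1=50 S2=32 S3=-5 blocked=[1, 2, 3]
Op 7: conn=-7 S1=50 S2=32 S3=-5 blocked=[1, 2, 3]
Op 8: conn=21 S1=50 S2=32 S3=-5 blocked=[3]

Answer: S3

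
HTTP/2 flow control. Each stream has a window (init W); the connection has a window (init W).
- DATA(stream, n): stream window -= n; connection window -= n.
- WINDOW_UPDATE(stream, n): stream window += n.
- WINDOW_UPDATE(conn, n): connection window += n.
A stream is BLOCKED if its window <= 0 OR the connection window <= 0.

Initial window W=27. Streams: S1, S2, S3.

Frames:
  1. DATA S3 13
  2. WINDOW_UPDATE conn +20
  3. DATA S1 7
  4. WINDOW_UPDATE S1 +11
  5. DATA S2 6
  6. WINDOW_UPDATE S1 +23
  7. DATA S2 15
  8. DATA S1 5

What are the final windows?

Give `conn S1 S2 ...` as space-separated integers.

Answer: 1 49 6 14

Derivation:
Op 1: conn=14 S1=27 S2=27 S3=14 blocked=[]
Op 2: conn=34 S1=27 S2=27 S3=14 blocked=[]
Op 3: conn=27 S1=20 S2=27 S3=14 blocked=[]
Op 4: conn=27 S1=31 S2=27 S3=14 blocked=[]
Op 5: conn=21 S1=31 S2=21 S3=14 blocked=[]
Op 6: conn=21 S1=54 S2=21 S3=14 blocked=[]
Op 7: conn=6 S1=54 S2=6 S3=14 blocked=[]
Op 8: conn=1 S1=49 S2=6 S3=14 blocked=[]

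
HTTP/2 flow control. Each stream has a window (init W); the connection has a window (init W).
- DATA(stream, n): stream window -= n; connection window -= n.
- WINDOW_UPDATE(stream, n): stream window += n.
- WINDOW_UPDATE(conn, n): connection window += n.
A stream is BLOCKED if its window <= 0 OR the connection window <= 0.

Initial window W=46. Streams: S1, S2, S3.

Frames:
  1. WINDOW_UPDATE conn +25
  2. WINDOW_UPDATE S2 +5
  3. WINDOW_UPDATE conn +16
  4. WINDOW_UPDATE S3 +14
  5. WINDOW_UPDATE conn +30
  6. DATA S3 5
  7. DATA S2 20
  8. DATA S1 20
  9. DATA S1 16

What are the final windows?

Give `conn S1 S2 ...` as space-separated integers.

Op 1: conn=71 S1=46 S2=46 S3=46 blocked=[]
Op 2: conn=71 S1=46 S2=51 S3=46 blocked=[]
Op 3: conn=87 S1=46 S2=51 S3=46 blocked=[]
Op 4: conn=87 S1=46 S2=51 S3=60 blocked=[]
Op 5: conn=117 S1=46 S2=51 S3=60 blocked=[]
Op 6: conn=112 S1=46 S2=51 S3=55 blocked=[]
Op 7: conn=92 S1=46 S2=31 S3=55 blocked=[]
Op 8: conn=72 S1=26 S2=31 S3=55 blocked=[]
Op 9: conn=56 S1=10 S2=31 S3=55 blocked=[]

Answer: 56 10 31 55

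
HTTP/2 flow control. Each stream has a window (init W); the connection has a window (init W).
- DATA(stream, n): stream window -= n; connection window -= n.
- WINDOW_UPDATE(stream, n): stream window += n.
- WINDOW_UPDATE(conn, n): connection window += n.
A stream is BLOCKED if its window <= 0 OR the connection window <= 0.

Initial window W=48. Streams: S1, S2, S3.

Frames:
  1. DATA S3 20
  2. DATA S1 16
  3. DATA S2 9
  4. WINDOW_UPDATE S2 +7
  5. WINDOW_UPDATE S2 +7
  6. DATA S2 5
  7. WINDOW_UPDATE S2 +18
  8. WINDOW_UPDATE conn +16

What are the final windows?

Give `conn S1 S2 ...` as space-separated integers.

Answer: 14 32 66 28

Derivation:
Op 1: conn=28 S1=48 S2=48 S3=28 blocked=[]
Op 2: conn=12 S1=32 S2=48 S3=28 blocked=[]
Op 3: conn=3 S1=32 S2=39 S3=28 blocked=[]
Op 4: conn=3 S1=32 S2=46 S3=28 blocked=[]
Op 5: conn=3 S1=32 S2=53 S3=28 blocked=[]
Op 6: conn=-2 S1=32 S2=48 S3=28 blocked=[1, 2, 3]
Op 7: conn=-2 S1=32 S2=66 S3=28 blocked=[1, 2, 3]
Op 8: conn=14 S1=32 S2=66 S3=28 blocked=[]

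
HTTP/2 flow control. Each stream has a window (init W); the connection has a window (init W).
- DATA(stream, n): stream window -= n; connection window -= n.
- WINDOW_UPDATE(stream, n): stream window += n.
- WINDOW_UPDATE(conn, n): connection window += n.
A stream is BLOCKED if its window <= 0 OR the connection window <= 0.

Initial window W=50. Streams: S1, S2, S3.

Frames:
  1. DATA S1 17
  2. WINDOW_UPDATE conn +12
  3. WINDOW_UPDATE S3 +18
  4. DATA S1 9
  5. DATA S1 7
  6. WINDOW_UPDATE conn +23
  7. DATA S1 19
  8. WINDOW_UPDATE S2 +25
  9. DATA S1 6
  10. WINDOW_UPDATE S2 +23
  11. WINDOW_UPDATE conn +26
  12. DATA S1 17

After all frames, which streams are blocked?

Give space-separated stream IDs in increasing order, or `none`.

Answer: S1

Derivation:
Op 1: conn=33 S1=33 S2=50 S3=50 blocked=[]
Op 2: conn=45 S1=33 S2=50 S3=50 blocked=[]
Op 3: conn=45 S1=33 S2=50 S3=68 blocked=[]
Op 4: conn=36 S1=24 S2=50 S3=68 blocked=[]
Op 5: conn=29 S1=17 S2=50 S3=68 blocked=[]
Op 6: conn=52 S1=17 S2=50 S3=68 blocked=[]
Op 7: conn=33 S1=-2 S2=50 S3=68 blocked=[1]
Op 8: conn=33 S1=-2 S2=75 S3=68 blocked=[1]
Op 9: conn=27 S1=-8 S2=75 S3=68 blocked=[1]
Op 10: conn=27 S1=-8 S2=98 S3=68 blocked=[1]
Op 11: conn=53 S1=-8 S2=98 S3=68 blocked=[1]
Op 12: conn=36 S1=-25 S2=98 S3=68 blocked=[1]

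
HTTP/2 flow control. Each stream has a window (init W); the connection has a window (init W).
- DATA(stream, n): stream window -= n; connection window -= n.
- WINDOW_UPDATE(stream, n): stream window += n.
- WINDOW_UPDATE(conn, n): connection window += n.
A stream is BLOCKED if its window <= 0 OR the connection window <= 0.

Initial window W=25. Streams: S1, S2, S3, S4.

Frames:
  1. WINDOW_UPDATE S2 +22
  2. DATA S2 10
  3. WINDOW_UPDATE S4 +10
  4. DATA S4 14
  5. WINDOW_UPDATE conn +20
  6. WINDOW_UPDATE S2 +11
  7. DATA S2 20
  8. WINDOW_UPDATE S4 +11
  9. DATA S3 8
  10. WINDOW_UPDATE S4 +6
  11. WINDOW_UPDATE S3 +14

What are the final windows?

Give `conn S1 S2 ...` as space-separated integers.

Answer: -7 25 28 31 38

Derivation:
Op 1: conn=25 S1=25 S2=47 S3=25 S4=25 blocked=[]
Op 2: conn=15 S1=25 S2=37 S3=25 S4=25 blocked=[]
Op 3: conn=15 S1=25 S2=37 S3=25 S4=35 blocked=[]
Op 4: conn=1 S1=25 S2=37 S3=25 S4=21 blocked=[]
Op 5: conn=21 S1=25 S2=37 S3=25 S4=21 blocked=[]
Op 6: conn=21 S1=25 S2=48 S3=25 S4=21 blocked=[]
Op 7: conn=1 S1=25 S2=28 S3=25 S4=21 blocked=[]
Op 8: conn=1 S1=25 S2=28 S3=25 S4=32 blocked=[]
Op 9: conn=-7 S1=25 S2=28 S3=17 S4=32 blocked=[1, 2, 3, 4]
Op 10: conn=-7 S1=25 S2=28 S3=17 S4=38 blocked=[1, 2, 3, 4]
Op 11: conn=-7 S1=25 S2=28 S3=31 S4=38 blocked=[1, 2, 3, 4]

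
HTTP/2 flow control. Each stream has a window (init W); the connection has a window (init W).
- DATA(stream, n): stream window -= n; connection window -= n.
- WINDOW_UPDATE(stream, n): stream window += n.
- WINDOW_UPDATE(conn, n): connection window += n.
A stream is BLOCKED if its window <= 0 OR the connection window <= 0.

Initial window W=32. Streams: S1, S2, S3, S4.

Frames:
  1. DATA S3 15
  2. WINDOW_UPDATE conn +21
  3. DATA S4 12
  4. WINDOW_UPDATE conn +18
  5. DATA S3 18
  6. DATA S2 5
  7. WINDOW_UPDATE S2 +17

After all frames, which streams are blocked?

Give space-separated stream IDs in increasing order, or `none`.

Op 1: conn=17 S1=32 S2=32 S3=17 S4=32 blocked=[]
Op 2: conn=38 S1=32 S2=32 S3=17 S4=32 blocked=[]
Op 3: conn=26 S1=32 S2=32 S3=17 S4=20 blocked=[]
Op 4: conn=44 S1=32 S2=32 S3=17 S4=20 blocked=[]
Op 5: conn=26 S1=32 S2=32 S3=-1 S4=20 blocked=[3]
Op 6: conn=21 S1=32 S2=27 S3=-1 S4=20 blocked=[3]
Op 7: conn=21 S1=32 S2=44 S3=-1 S4=20 blocked=[3]

Answer: S3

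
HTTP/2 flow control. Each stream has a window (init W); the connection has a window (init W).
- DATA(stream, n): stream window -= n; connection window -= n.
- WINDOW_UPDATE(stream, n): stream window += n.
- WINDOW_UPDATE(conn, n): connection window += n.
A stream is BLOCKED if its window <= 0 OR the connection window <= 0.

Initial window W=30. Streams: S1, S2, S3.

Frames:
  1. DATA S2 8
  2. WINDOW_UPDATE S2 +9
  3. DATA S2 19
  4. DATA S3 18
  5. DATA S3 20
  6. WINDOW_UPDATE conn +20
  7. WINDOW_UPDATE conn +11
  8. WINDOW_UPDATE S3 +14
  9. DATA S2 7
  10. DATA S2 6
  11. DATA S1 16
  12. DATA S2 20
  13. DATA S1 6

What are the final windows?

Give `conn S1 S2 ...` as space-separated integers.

Answer: -59 8 -21 6

Derivation:
Op 1: conn=22 S1=30 S2=22 S3=30 blocked=[]
Op 2: conn=22 S1=30 S2=31 S3=30 blocked=[]
Op 3: conn=3 S1=30 S2=12 S3=30 blocked=[]
Op 4: conn=-15 S1=30 S2=12 S3=12 blocked=[1, 2, 3]
Op 5: conn=-35 S1=30 S2=12 S3=-8 blocked=[1, 2, 3]
Op 6: conn=-15 S1=30 S2=12 S3=-8 blocked=[1, 2, 3]
Op 7: conn=-4 S1=30 S2=12 S3=-8 blocked=[1, 2, 3]
Op 8: conn=-4 S1=30 S2=12 S3=6 blocked=[1, 2, 3]
Op 9: conn=-11 S1=30 S2=5 S3=6 blocked=[1, 2, 3]
Op 10: conn=-17 S1=30 S2=-1 S3=6 blocked=[1, 2, 3]
Op 11: conn=-33 S1=14 S2=-1 S3=6 blocked=[1, 2, 3]
Op 12: conn=-53 S1=14 S2=-21 S3=6 blocked=[1, 2, 3]
Op 13: conn=-59 S1=8 S2=-21 S3=6 blocked=[1, 2, 3]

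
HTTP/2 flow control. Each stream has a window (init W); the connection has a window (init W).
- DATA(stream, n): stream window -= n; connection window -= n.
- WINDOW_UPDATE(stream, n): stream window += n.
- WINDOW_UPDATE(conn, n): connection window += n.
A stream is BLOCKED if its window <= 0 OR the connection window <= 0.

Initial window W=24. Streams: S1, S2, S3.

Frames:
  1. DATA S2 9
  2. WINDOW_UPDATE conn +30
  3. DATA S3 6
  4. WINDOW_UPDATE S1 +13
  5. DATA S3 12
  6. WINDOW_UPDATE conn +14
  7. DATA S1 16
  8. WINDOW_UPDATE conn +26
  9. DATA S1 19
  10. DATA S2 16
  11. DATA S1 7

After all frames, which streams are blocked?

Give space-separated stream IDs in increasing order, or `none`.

Op 1: conn=15 S1=24 S2=15 S3=24 blocked=[]
Op 2: conn=45 S1=24 S2=15 S3=24 blocked=[]
Op 3: conn=39 S1=24 S2=15 S3=18 blocked=[]
Op 4: conn=39 S1=37 S2=15 S3=18 blocked=[]
Op 5: conn=27 S1=37 S2=15 S3=6 blocked=[]
Op 6: conn=41 S1=37 S2=15 S3=6 blocked=[]
Op 7: conn=25 S1=21 S2=15 S3=6 blocked=[]
Op 8: conn=51 S1=21 S2=15 S3=6 blocked=[]
Op 9: conn=32 S1=2 S2=15 S3=6 blocked=[]
Op 10: conn=16 S1=2 S2=-1 S3=6 blocked=[2]
Op 11: conn=9 S1=-5 S2=-1 S3=6 blocked=[1, 2]

Answer: S1 S2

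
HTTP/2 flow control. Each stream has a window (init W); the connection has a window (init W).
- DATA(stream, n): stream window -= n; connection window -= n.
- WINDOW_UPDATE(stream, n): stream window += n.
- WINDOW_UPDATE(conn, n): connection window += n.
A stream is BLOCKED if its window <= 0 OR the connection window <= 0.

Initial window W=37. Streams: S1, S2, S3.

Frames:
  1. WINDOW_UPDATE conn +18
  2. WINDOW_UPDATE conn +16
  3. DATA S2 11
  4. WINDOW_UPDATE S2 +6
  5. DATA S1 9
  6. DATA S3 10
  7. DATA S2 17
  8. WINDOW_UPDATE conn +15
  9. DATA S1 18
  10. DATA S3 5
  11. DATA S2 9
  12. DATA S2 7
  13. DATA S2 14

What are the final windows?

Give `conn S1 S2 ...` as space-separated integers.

Op 1: conn=55 S1=37 S2=37 S3=37 blocked=[]
Op 2: conn=71 S1=37 S2=37 S3=37 blocked=[]
Op 3: conn=60 S1=37 S2=26 S3=37 blocked=[]
Op 4: conn=60 S1=37 S2=32 S3=37 blocked=[]
Op 5: conn=51 S1=28 S2=32 S3=37 blocked=[]
Op 6: conn=41 S1=28 S2=32 S3=27 blocked=[]
Op 7: conn=24 S1=28 S2=15 S3=27 blocked=[]
Op 8: conn=39 S1=28 S2=15 S3=27 blocked=[]
Op 9: conn=21 S1=10 S2=15 S3=27 blocked=[]
Op 10: conn=16 S1=10 S2=15 S3=22 blocked=[]
Op 11: conn=7 S1=10 S2=6 S3=22 blocked=[]
Op 12: conn=0 S1=10 S2=-1 S3=22 blocked=[1, 2, 3]
Op 13: conn=-14 S1=10 S2=-15 S3=22 blocked=[1, 2, 3]

Answer: -14 10 -15 22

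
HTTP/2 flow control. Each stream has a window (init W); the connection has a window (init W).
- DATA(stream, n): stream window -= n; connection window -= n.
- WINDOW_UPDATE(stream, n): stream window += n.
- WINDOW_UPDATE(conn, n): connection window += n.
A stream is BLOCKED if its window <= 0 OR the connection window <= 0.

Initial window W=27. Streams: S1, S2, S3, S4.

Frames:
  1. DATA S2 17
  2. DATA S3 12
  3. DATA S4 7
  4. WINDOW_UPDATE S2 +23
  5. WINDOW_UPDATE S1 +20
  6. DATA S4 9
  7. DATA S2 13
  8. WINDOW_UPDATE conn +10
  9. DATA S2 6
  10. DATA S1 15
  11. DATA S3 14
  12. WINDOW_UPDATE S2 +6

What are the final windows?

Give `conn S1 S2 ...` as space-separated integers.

Answer: -56 32 20 1 11

Derivation:
Op 1: conn=10 S1=27 S2=10 S3=27 S4=27 blocked=[]
Op 2: conn=-2 S1=27 S2=10 S3=15 S4=27 blocked=[1, 2, 3, 4]
Op 3: conn=-9 S1=27 S2=10 S3=15 S4=20 blocked=[1, 2, 3, 4]
Op 4: conn=-9 S1=27 S2=33 S3=15 S4=20 blocked=[1, 2, 3, 4]
Op 5: conn=-9 S1=47 S2=33 S3=15 S4=20 blocked=[1, 2, 3, 4]
Op 6: conn=-18 S1=47 S2=33 S3=15 S4=11 blocked=[1, 2, 3, 4]
Op 7: conn=-31 S1=47 S2=20 S3=15 S4=11 blocked=[1, 2, 3, 4]
Op 8: conn=-21 S1=47 S2=20 S3=15 S4=11 blocked=[1, 2, 3, 4]
Op 9: conn=-27 S1=47 S2=14 S3=15 S4=11 blocked=[1, 2, 3, 4]
Op 10: conn=-42 S1=32 S2=14 S3=15 S4=11 blocked=[1, 2, 3, 4]
Op 11: conn=-56 S1=32 S2=14 S3=1 S4=11 blocked=[1, 2, 3, 4]
Op 12: conn=-56 S1=32 S2=20 S3=1 S4=11 blocked=[1, 2, 3, 4]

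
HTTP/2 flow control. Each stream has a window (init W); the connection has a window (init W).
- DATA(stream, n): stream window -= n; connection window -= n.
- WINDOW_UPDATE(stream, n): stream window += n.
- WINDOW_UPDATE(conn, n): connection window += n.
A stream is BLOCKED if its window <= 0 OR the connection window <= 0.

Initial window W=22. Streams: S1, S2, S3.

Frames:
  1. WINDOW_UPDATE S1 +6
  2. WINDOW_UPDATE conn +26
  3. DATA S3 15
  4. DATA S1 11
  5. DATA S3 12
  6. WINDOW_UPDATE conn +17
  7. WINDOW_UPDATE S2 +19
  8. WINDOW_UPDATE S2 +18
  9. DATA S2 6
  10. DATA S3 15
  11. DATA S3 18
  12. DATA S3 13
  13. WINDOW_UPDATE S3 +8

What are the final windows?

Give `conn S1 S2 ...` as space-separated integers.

Answer: -25 17 53 -43

Derivation:
Op 1: conn=22 S1=28 S2=22 S3=22 blocked=[]
Op 2: conn=48 S1=28 S2=22 S3=22 blocked=[]
Op 3: conn=33 S1=28 S2=22 S3=7 blocked=[]
Op 4: conn=22 S1=17 S2=22 S3=7 blocked=[]
Op 5: conn=10 S1=17 S2=22 S3=-5 blocked=[3]
Op 6: conn=27 S1=17 S2=22 S3=-5 blocked=[3]
Op 7: conn=27 S1=17 S2=41 S3=-5 blocked=[3]
Op 8: conn=27 S1=17 S2=59 S3=-5 blocked=[3]
Op 9: conn=21 S1=17 S2=53 S3=-5 blocked=[3]
Op 10: conn=6 S1=17 S2=53 S3=-20 blocked=[3]
Op 11: conn=-12 S1=17 S2=53 S3=-38 blocked=[1, 2, 3]
Op 12: conn=-25 S1=17 S2=53 S3=-51 blocked=[1, 2, 3]
Op 13: conn=-25 S1=17 S2=53 S3=-43 blocked=[1, 2, 3]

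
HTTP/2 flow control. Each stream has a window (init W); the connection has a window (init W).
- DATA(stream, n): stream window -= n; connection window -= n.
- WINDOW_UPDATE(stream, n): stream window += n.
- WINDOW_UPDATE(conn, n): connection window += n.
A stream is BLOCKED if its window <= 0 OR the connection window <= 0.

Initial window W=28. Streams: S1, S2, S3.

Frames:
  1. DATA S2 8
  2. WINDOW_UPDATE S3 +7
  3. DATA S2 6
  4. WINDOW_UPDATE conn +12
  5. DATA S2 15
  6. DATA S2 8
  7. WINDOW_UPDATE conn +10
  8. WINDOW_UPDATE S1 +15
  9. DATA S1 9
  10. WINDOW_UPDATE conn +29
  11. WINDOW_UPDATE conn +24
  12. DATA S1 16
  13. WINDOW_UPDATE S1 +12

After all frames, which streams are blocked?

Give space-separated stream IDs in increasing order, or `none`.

Answer: S2

Derivation:
Op 1: conn=20 S1=28 S2=20 S3=28 blocked=[]
Op 2: conn=20 S1=28 S2=20 S3=35 blocked=[]
Op 3: conn=14 S1=28 S2=14 S3=35 blocked=[]
Op 4: conn=26 S1=28 S2=14 S3=35 blocked=[]
Op 5: conn=11 S1=28 S2=-1 S3=35 blocked=[2]
Op 6: conn=3 S1=28 S2=-9 S3=35 blocked=[2]
Op 7: conn=13 S1=28 S2=-9 S3=35 blocked=[2]
Op 8: conn=13 S1=43 S2=-9 S3=35 blocked=[2]
Op 9: conn=4 S1=34 S2=-9 S3=35 blocked=[2]
Op 10: conn=33 S1=34 S2=-9 S3=35 blocked=[2]
Op 11: conn=57 S1=34 S2=-9 S3=35 blocked=[2]
Op 12: conn=41 S1=18 S2=-9 S3=35 blocked=[2]
Op 13: conn=41 S1=30 S2=-9 S3=35 blocked=[2]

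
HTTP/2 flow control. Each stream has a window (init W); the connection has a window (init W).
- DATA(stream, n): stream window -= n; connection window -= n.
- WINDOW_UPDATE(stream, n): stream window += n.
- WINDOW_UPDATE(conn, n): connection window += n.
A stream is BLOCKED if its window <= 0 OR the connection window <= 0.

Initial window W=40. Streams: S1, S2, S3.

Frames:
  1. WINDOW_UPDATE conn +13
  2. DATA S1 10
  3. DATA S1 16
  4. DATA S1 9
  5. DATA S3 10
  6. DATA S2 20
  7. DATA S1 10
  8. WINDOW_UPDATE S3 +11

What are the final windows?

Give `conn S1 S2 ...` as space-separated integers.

Op 1: conn=53 S1=40 S2=40 S3=40 blocked=[]
Op 2: conn=43 S1=30 S2=40 S3=40 blocked=[]
Op 3: conn=27 S1=14 S2=40 S3=40 blocked=[]
Op 4: conn=18 S1=5 S2=40 S3=40 blocked=[]
Op 5: conn=8 S1=5 S2=40 S3=30 blocked=[]
Op 6: conn=-12 S1=5 S2=20 S3=30 blocked=[1, 2, 3]
Op 7: conn=-22 S1=-5 S2=20 S3=30 blocked=[1, 2, 3]
Op 8: conn=-22 S1=-5 S2=20 S3=41 blocked=[1, 2, 3]

Answer: -22 -5 20 41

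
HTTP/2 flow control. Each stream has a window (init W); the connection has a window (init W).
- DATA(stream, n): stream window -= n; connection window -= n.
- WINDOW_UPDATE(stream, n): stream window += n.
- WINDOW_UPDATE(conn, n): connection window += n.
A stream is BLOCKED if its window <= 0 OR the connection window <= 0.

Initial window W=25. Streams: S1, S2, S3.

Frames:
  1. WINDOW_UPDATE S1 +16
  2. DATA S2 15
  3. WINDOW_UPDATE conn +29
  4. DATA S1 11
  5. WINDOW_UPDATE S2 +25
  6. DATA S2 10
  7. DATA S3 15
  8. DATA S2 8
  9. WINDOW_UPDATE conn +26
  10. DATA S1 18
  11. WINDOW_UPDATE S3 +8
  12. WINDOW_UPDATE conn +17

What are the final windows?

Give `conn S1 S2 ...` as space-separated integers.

Op 1: conn=25 S1=41 S2=25 S3=25 blocked=[]
Op 2: conn=10 S1=41 S2=10 S3=25 blocked=[]
Op 3: conn=39 S1=41 S2=10 S3=25 blocked=[]
Op 4: conn=28 S1=30 S2=10 S3=25 blocked=[]
Op 5: conn=28 S1=30 S2=35 S3=25 blocked=[]
Op 6: conn=18 S1=30 S2=25 S3=25 blocked=[]
Op 7: conn=3 S1=30 S2=25 S3=10 blocked=[]
Op 8: conn=-5 S1=30 S2=17 S3=10 blocked=[1, 2, 3]
Op 9: conn=21 S1=30 S2=17 S3=10 blocked=[]
Op 10: conn=3 S1=12 S2=17 S3=10 blocked=[]
Op 11: conn=3 S1=12 S2=17 S3=18 blocked=[]
Op 12: conn=20 S1=12 S2=17 S3=18 blocked=[]

Answer: 20 12 17 18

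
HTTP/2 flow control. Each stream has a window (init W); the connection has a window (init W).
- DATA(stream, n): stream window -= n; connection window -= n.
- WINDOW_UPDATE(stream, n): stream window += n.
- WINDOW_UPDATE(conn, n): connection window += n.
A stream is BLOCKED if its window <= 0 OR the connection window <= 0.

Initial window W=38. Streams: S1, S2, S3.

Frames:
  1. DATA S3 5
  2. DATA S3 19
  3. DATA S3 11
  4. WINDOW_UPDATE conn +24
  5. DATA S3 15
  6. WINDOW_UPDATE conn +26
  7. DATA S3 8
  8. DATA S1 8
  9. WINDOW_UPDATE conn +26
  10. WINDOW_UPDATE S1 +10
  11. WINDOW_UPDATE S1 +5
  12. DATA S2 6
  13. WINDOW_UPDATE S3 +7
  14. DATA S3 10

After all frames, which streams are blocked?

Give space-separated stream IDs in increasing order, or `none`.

Answer: S3

Derivation:
Op 1: conn=33 S1=38 S2=38 S3=33 blocked=[]
Op 2: conn=14 S1=38 S2=38 S3=14 blocked=[]
Op 3: conn=3 S1=38 S2=38 S3=3 blocked=[]
Op 4: conn=27 S1=38 S2=38 S3=3 blocked=[]
Op 5: conn=12 S1=38 S2=38 S3=-12 blocked=[3]
Op 6: conn=38 S1=38 S2=38 S3=-12 blocked=[3]
Op 7: conn=30 S1=38 S2=38 S3=-20 blocked=[3]
Op 8: conn=22 S1=30 S2=38 S3=-20 blocked=[3]
Op 9: conn=48 S1=30 S2=38 S3=-20 blocked=[3]
Op 10: conn=48 S1=40 S2=38 S3=-20 blocked=[3]
Op 11: conn=48 S1=45 S2=38 S3=-20 blocked=[3]
Op 12: conn=42 S1=45 S2=32 S3=-20 blocked=[3]
Op 13: conn=42 S1=45 S2=32 S3=-13 blocked=[3]
Op 14: conn=32 S1=45 S2=32 S3=-23 blocked=[3]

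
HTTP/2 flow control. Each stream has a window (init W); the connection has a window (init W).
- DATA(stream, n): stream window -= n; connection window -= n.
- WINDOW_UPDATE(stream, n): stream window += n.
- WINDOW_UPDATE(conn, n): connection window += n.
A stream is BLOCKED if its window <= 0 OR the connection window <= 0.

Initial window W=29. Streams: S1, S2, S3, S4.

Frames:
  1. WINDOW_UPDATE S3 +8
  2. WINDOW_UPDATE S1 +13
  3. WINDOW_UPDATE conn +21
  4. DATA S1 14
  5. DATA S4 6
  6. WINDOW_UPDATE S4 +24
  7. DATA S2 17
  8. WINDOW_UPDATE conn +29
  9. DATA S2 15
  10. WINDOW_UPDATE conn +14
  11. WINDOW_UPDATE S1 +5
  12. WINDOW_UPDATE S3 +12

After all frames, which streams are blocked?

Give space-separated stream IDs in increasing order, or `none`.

Op 1: conn=29 S1=29 S2=29 S3=37 S4=29 blocked=[]
Op 2: conn=29 S1=42 S2=29 S3=37 S4=29 blocked=[]
Op 3: conn=50 S1=42 S2=29 S3=37 S4=29 blocked=[]
Op 4: conn=36 S1=28 S2=29 S3=37 S4=29 blocked=[]
Op 5: conn=30 S1=28 S2=29 S3=37 S4=23 blocked=[]
Op 6: conn=30 S1=28 S2=29 S3=37 S4=47 blocked=[]
Op 7: conn=13 S1=28 S2=12 S3=37 S4=47 blocked=[]
Op 8: conn=42 S1=28 S2=12 S3=37 S4=47 blocked=[]
Op 9: conn=27 S1=28 S2=-3 S3=37 S4=47 blocked=[2]
Op 10: conn=41 S1=28 S2=-3 S3=37 S4=47 blocked=[2]
Op 11: conn=41 S1=33 S2=-3 S3=37 S4=47 blocked=[2]
Op 12: conn=41 S1=33 S2=-3 S3=49 S4=47 blocked=[2]

Answer: S2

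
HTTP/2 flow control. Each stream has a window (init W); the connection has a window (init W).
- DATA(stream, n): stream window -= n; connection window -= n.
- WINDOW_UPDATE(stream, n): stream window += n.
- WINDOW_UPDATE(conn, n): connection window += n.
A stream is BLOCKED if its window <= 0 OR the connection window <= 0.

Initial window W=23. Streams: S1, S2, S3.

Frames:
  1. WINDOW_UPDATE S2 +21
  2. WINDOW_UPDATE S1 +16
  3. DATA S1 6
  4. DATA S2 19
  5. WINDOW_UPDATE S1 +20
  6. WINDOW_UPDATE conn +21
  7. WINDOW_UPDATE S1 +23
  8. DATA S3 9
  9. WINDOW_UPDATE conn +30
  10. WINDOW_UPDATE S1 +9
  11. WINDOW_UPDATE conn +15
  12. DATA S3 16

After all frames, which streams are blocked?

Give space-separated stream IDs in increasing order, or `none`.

Answer: S3

Derivation:
Op 1: conn=23 S1=23 S2=44 S3=23 blocked=[]
Op 2: conn=23 S1=39 S2=44 S3=23 blocked=[]
Op 3: conn=17 S1=33 S2=44 S3=23 blocked=[]
Op 4: conn=-2 S1=33 S2=25 S3=23 blocked=[1, 2, 3]
Op 5: conn=-2 S1=53 S2=25 S3=23 blocked=[1, 2, 3]
Op 6: conn=19 S1=53 S2=25 S3=23 blocked=[]
Op 7: conn=19 S1=76 S2=25 S3=23 blocked=[]
Op 8: conn=10 S1=76 S2=25 S3=14 blocked=[]
Op 9: conn=40 S1=76 S2=25 S3=14 blocked=[]
Op 10: conn=40 S1=85 S2=25 S3=14 blocked=[]
Op 11: conn=55 S1=85 S2=25 S3=14 blocked=[]
Op 12: conn=39 S1=85 S2=25 S3=-2 blocked=[3]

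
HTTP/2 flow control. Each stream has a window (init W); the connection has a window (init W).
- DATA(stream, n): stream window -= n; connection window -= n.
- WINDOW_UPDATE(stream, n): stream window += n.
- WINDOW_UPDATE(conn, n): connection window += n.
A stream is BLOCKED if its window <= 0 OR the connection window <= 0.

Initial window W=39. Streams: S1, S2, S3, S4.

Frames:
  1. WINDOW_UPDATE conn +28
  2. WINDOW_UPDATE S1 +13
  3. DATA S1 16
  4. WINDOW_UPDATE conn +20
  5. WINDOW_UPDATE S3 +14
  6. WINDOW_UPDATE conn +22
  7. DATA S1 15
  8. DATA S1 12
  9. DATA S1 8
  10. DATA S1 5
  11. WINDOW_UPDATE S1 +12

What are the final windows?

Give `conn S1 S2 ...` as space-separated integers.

Op 1: conn=67 S1=39 S2=39 S3=39 S4=39 blocked=[]
Op 2: conn=67 S1=52 S2=39 S3=39 S4=39 blocked=[]
Op 3: conn=51 S1=36 S2=39 S3=39 S4=39 blocked=[]
Op 4: conn=71 S1=36 S2=39 S3=39 S4=39 blocked=[]
Op 5: conn=71 S1=36 S2=39 S3=53 S4=39 blocked=[]
Op 6: conn=93 S1=36 S2=39 S3=53 S4=39 blocked=[]
Op 7: conn=78 S1=21 S2=39 S3=53 S4=39 blocked=[]
Op 8: conn=66 S1=9 S2=39 S3=53 S4=39 blocked=[]
Op 9: conn=58 S1=1 S2=39 S3=53 S4=39 blocked=[]
Op 10: conn=53 S1=-4 S2=39 S3=53 S4=39 blocked=[1]
Op 11: conn=53 S1=8 S2=39 S3=53 S4=39 blocked=[]

Answer: 53 8 39 53 39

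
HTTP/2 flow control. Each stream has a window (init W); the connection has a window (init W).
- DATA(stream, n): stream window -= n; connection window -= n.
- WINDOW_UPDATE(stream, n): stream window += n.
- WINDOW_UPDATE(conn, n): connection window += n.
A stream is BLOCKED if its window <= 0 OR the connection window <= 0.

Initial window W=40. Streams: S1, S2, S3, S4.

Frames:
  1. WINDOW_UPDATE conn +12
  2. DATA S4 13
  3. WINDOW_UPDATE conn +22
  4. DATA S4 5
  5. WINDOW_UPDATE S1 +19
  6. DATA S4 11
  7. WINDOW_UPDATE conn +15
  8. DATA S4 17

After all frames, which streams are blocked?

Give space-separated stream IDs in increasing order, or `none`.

Op 1: conn=52 S1=40 S2=40 S3=40 S4=40 blocked=[]
Op 2: conn=39 S1=40 S2=40 S3=40 S4=27 blocked=[]
Op 3: conn=61 S1=40 S2=40 S3=40 S4=27 blocked=[]
Op 4: conn=56 S1=40 S2=40 S3=40 S4=22 blocked=[]
Op 5: conn=56 S1=59 S2=40 S3=40 S4=22 blocked=[]
Op 6: conn=45 S1=59 S2=40 S3=40 S4=11 blocked=[]
Op 7: conn=60 S1=59 S2=40 S3=40 S4=11 blocked=[]
Op 8: conn=43 S1=59 S2=40 S3=40 S4=-6 blocked=[4]

Answer: S4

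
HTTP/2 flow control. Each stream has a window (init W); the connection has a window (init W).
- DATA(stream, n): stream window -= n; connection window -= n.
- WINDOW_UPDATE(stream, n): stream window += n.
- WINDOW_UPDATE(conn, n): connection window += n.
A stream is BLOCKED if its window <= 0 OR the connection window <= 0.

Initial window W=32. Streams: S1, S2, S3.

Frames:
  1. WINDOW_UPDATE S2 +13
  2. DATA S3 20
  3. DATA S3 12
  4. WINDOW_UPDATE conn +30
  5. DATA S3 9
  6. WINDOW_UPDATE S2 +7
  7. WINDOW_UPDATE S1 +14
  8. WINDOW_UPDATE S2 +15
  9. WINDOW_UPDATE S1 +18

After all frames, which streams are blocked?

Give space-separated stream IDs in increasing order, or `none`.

Answer: S3

Derivation:
Op 1: conn=32 S1=32 S2=45 S3=32 blocked=[]
Op 2: conn=12 S1=32 S2=45 S3=12 blocked=[]
Op 3: conn=0 S1=32 S2=45 S3=0 blocked=[1, 2, 3]
Op 4: conn=30 S1=32 S2=45 S3=0 blocked=[3]
Op 5: conn=21 S1=32 S2=45 S3=-9 blocked=[3]
Op 6: conn=21 S1=32 S2=52 S3=-9 blocked=[3]
Op 7: conn=21 S1=46 S2=52 S3=-9 blocked=[3]
Op 8: conn=21 S1=46 S2=67 S3=-9 blocked=[3]
Op 9: conn=21 S1=64 S2=67 S3=-9 blocked=[3]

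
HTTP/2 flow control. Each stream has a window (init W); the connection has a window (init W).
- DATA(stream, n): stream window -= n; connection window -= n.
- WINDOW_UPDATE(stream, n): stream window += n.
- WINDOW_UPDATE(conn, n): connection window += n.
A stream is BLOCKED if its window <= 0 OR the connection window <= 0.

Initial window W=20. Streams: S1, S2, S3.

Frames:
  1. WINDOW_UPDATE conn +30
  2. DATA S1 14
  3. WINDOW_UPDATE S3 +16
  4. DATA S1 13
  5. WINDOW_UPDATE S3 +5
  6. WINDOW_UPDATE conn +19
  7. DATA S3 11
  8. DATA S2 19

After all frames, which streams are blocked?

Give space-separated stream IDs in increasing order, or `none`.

Answer: S1

Derivation:
Op 1: conn=50 S1=20 S2=20 S3=20 blocked=[]
Op 2: conn=36 S1=6 S2=20 S3=20 blocked=[]
Op 3: conn=36 S1=6 S2=20 S3=36 blocked=[]
Op 4: conn=23 S1=-7 S2=20 S3=36 blocked=[1]
Op 5: conn=23 S1=-7 S2=20 S3=41 blocked=[1]
Op 6: conn=42 S1=-7 S2=20 S3=41 blocked=[1]
Op 7: conn=31 S1=-7 S2=20 S3=30 blocked=[1]
Op 8: conn=12 S1=-7 S2=1 S3=30 blocked=[1]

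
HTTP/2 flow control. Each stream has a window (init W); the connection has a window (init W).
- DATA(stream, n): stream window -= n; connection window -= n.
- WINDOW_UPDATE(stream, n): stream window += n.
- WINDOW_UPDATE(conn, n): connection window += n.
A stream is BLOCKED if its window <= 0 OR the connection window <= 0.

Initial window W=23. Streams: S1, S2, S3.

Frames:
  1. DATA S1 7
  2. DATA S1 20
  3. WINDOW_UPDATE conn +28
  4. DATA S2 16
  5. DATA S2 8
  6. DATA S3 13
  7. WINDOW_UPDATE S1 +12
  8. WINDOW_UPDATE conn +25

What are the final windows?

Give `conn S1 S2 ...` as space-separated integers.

Op 1: conn=16 S1=16 S2=23 S3=23 blocked=[]
Op 2: conn=-4 S1=-4 S2=23 S3=23 blocked=[1, 2, 3]
Op 3: conn=24 S1=-4 S2=23 S3=23 blocked=[1]
Op 4: conn=8 S1=-4 S2=7 S3=23 blocked=[1]
Op 5: conn=0 S1=-4 S2=-1 S3=23 blocked=[1, 2, 3]
Op 6: conn=-13 S1=-4 S2=-1 S3=10 blocked=[1, 2, 3]
Op 7: conn=-13 S1=8 S2=-1 S3=10 blocked=[1, 2, 3]
Op 8: conn=12 S1=8 S2=-1 S3=10 blocked=[2]

Answer: 12 8 -1 10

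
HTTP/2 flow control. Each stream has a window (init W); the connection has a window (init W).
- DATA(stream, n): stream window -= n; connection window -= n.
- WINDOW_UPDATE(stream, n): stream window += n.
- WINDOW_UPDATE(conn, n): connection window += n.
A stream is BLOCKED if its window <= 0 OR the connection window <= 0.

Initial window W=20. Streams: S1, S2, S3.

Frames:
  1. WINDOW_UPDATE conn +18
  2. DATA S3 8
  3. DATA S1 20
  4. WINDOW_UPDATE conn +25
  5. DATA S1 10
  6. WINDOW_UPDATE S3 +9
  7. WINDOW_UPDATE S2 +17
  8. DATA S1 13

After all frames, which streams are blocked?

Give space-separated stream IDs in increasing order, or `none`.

Op 1: conn=38 S1=20 S2=20 S3=20 blocked=[]
Op 2: conn=30 S1=20 S2=20 S3=12 blocked=[]
Op 3: conn=10 S1=0 S2=20 S3=12 blocked=[1]
Op 4: conn=35 S1=0 S2=20 S3=12 blocked=[1]
Op 5: conn=25 S1=-10 S2=20 S3=12 blocked=[1]
Op 6: conn=25 S1=-10 S2=20 S3=21 blocked=[1]
Op 7: conn=25 S1=-10 S2=37 S3=21 blocked=[1]
Op 8: conn=12 S1=-23 S2=37 S3=21 blocked=[1]

Answer: S1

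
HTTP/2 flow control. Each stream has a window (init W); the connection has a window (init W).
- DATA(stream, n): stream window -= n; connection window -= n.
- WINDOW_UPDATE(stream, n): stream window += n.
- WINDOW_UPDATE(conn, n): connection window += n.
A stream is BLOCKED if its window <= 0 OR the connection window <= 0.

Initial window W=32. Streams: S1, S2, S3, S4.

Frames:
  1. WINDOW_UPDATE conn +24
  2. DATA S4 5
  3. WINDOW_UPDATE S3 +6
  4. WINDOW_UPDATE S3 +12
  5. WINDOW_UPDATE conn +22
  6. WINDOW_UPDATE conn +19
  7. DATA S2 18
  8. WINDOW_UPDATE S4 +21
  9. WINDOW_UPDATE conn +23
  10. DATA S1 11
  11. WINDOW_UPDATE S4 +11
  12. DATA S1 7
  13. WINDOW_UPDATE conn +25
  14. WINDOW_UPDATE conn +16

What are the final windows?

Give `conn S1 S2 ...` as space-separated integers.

Op 1: conn=56 S1=32 S2=32 S3=32 S4=32 blocked=[]
Op 2: conn=51 S1=32 S2=32 S3=32 S4=27 blocked=[]
Op 3: conn=51 S1=32 S2=32 S3=38 S4=27 blocked=[]
Op 4: conn=51 S1=32 S2=32 S3=50 S4=27 blocked=[]
Op 5: conn=73 S1=32 S2=32 S3=50 S4=27 blocked=[]
Op 6: conn=92 S1=32 S2=32 S3=50 S4=27 blocked=[]
Op 7: conn=74 S1=32 S2=14 S3=50 S4=27 blocked=[]
Op 8: conn=74 S1=32 S2=14 S3=50 S4=48 blocked=[]
Op 9: conn=97 S1=32 S2=14 S3=50 S4=48 blocked=[]
Op 10: conn=86 S1=21 S2=14 S3=50 S4=48 blocked=[]
Op 11: conn=86 S1=21 S2=14 S3=50 S4=59 blocked=[]
Op 12: conn=79 S1=14 S2=14 S3=50 S4=59 blocked=[]
Op 13: conn=104 S1=14 S2=14 S3=50 S4=59 blocked=[]
Op 14: conn=120 S1=14 S2=14 S3=50 S4=59 blocked=[]

Answer: 120 14 14 50 59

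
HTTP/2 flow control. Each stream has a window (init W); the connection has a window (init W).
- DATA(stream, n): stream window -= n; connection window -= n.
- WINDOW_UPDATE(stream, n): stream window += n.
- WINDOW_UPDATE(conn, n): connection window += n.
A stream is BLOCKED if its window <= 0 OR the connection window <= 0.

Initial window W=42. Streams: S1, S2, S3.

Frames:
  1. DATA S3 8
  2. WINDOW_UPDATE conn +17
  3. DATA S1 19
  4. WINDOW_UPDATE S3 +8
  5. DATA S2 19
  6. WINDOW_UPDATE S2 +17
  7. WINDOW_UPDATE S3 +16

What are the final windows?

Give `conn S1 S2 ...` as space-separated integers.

Answer: 13 23 40 58

Derivation:
Op 1: conn=34 S1=42 S2=42 S3=34 blocked=[]
Op 2: conn=51 S1=42 S2=42 S3=34 blocked=[]
Op 3: conn=32 S1=23 S2=42 S3=34 blocked=[]
Op 4: conn=32 S1=23 S2=42 S3=42 blocked=[]
Op 5: conn=13 S1=23 S2=23 S3=42 blocked=[]
Op 6: conn=13 S1=23 S2=40 S3=42 blocked=[]
Op 7: conn=13 S1=23 S2=40 S3=58 blocked=[]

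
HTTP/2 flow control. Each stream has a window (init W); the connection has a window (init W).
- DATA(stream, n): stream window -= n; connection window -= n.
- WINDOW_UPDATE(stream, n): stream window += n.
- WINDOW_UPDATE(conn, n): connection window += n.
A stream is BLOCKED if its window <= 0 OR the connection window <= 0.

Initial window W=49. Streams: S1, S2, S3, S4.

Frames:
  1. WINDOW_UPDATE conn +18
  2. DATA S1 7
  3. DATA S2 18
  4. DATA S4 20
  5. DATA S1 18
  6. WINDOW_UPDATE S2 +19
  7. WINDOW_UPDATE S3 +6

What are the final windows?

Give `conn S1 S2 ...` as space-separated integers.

Op 1: conn=67 S1=49 S2=49 S3=49 S4=49 blocked=[]
Op 2: conn=60 S1=42 S2=49 S3=49 S4=49 blocked=[]
Op 3: conn=42 S1=42 S2=31 S3=49 S4=49 blocked=[]
Op 4: conn=22 S1=42 S2=31 S3=49 S4=29 blocked=[]
Op 5: conn=4 S1=24 S2=31 S3=49 S4=29 blocked=[]
Op 6: conn=4 S1=24 S2=50 S3=49 S4=29 blocked=[]
Op 7: conn=4 S1=24 S2=50 S3=55 S4=29 blocked=[]

Answer: 4 24 50 55 29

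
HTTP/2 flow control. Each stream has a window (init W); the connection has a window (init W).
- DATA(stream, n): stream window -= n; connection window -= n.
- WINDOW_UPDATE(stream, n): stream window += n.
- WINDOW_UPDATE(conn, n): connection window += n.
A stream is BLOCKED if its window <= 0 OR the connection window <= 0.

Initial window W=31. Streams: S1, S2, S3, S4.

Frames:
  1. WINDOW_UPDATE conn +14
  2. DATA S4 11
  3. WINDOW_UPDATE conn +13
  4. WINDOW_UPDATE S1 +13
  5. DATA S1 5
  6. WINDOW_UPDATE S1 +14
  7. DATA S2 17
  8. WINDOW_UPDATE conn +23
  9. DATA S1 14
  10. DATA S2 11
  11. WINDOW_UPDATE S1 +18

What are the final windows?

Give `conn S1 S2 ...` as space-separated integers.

Op 1: conn=45 S1=31 S2=31 S3=31 S4=31 blocked=[]
Op 2: conn=34 S1=31 S2=31 S3=31 S4=20 blocked=[]
Op 3: conn=47 S1=31 S2=31 S3=31 S4=20 blocked=[]
Op 4: conn=47 S1=44 S2=31 S3=31 S4=20 blocked=[]
Op 5: conn=42 S1=39 S2=31 S3=31 S4=20 blocked=[]
Op 6: conn=42 S1=53 S2=31 S3=31 S4=20 blocked=[]
Op 7: conn=25 S1=53 S2=14 S3=31 S4=20 blocked=[]
Op 8: conn=48 S1=53 S2=14 S3=31 S4=20 blocked=[]
Op 9: conn=34 S1=39 S2=14 S3=31 S4=20 blocked=[]
Op 10: conn=23 S1=39 S2=3 S3=31 S4=20 blocked=[]
Op 11: conn=23 S1=57 S2=3 S3=31 S4=20 blocked=[]

Answer: 23 57 3 31 20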